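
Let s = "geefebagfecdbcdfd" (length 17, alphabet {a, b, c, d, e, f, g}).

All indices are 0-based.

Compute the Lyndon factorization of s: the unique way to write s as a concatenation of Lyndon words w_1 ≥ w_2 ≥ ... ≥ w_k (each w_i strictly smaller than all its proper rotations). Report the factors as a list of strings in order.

emit factor 1: 'g' (i=0, period=1)
emit factor 2: 'eef' (i=1, period=3)
emit factor 3: 'e' (i=4, period=1)
emit factor 4: 'b' (i=5, period=1)
emit factor 5: 'agfecdbcdfd' (i=6, period=11)

["g", "eef", "e", "b", "agfecdbcdfd"]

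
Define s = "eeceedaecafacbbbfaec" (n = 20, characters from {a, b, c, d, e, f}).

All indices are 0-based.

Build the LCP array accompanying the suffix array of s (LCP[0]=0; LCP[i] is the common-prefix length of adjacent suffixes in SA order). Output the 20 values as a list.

rank→(start, suffix):
  0 → (11, 'acbbbfaec')
  1 → (17, 'aec')
  2 → (6, 'aecafacbbbfaec')
  3 → (9, 'afacbbbfaec')
  4 → (13, 'bbbfaec')
  5 → (14, 'bbfaec')
  6 → (15, 'bfaec')
  7 → (19, 'c')
  8 → (8, 'cafacbbbfaec')
  9 → (12, 'cbbbfaec')
  10 → (2, 'ceedaecafacbbbfaec')
  11 → (5, 'daecafacbbbfaec')
  12 → (18, 'ec')
  13 → (7, 'ecafacbbbfaec')
  14 → (1, 'eceedaecafacbbbfaec')
  15 → (4, 'edaecafacbbbfaec')
  16 → (0, 'eeceedaecafacbbbfaec')
  17 → (3, 'eedaecafacbbbfaec')
  18 → (10, 'facbbbfaec')
  19 → (16, 'faec')

SA = [11, 17, 6, 9, 13, 14, 15, 19, 8, 12, 2, 5, 18, 7, 1, 4, 0, 3, 10, 16]
i: (SA[i-1],SA[i]) lcp shared
  1: (11,17) 1 'a'
  2: (17,6) 3 'aec'
  3: (6,9) 1 'a'
  4: (9,13) 0 ''
  5: (13,14) 2 'bb'
  6: (14,15) 1 'b'
  7: (15,19) 0 ''
  8: (19,8) 1 'c'
  9: (8,12) 1 'c'
  10: (12,2) 1 'c'
  11: (2,5) 0 ''
  12: (5,18) 0 ''
  13: (18,7) 2 'ec'
  14: (7,1) 2 'ec'
  15: (1,4) 1 'e'
  16: (4,0) 1 'e'
  17: (0,3) 2 'ee'
  18: (3,10) 0 ''
  19: (10,16) 2 'fa'

[0, 1, 3, 1, 0, 2, 1, 0, 1, 1, 1, 0, 0, 2, 2, 1, 1, 2, 0, 2]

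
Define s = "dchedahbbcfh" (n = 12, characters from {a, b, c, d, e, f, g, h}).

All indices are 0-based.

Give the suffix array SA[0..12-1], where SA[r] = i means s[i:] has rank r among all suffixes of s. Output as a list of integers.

[5, 7, 8, 9, 1, 4, 0, 3, 10, 11, 6, 2]

rank | idx | suffix
   0 |   5 | ahbbcfh
   1 |   7 | bbcfh
   2 |   8 | bcfh
   3 |   9 | cfh
   4 |   1 | chedahbbcfh
   5 |   4 | dahbbcfh
   6 |   0 | dchedahbbcfh
   7 |   3 | edahbbcfh
   8 |  10 | fh
   9 |  11 | h
  10 |   6 | hbbcfh
  11 |   2 | hedahbbcfh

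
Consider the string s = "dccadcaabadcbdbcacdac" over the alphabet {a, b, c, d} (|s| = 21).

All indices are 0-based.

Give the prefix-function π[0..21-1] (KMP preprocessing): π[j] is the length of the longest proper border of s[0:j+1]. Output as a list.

π[0] = 0
j=1 s[j]='c': π[1]=0 (border '')
j=2 s[j]='c': π[2]=0 (border '')
j=3 s[j]='a': π[3]=0 (border '')
j=4 s[j]='d': π[4]=1 (border 'd')
j=5 s[j]='c': π[5]=2 (border 'dc')
j=6 s[j]='a': k: 2→0; π[6]=0 (border '')
j=7 s[j]='a': π[7]=0 (border '')
j=8 s[j]='b': π[8]=0 (border '')
j=9 s[j]='a': π[9]=0 (border '')
j=10 s[j]='d': π[10]=1 (border 'd')
j=11 s[j]='c': π[11]=2 (border 'dc')
j=12 s[j]='b': k: 2→0; π[12]=0 (border '')
j=13 s[j]='d': π[13]=1 (border 'd')
j=14 s[j]='b': k: 1→0; π[14]=0 (border '')
j=15 s[j]='c': π[15]=0 (border '')
j=16 s[j]='a': π[16]=0 (border '')
j=17 s[j]='c': π[17]=0 (border '')
j=18 s[j]='d': π[18]=1 (border 'd')
j=19 s[j]='a': k: 1→0; π[19]=0 (border '')
j=20 s[j]='c': π[20]=0 (border '')

[0, 0, 0, 0, 1, 2, 0, 0, 0, 0, 1, 2, 0, 1, 0, 0, 0, 0, 1, 0, 0]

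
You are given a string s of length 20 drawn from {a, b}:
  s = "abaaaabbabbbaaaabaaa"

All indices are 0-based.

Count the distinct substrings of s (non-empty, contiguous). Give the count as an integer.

sorted suffixes:
  #0 SA[0]=19  'a'
  #1 SA[1]=18  'aa'
  #2 SA[2]=17  'aaa'
  #3 SA[3]=12  'aaaabaaa'
  #4 SA[4]=2  'aaaabbabbbaaaabaaa'
  #5 SA[5]=13  'aaabaaa'
  #6 SA[6]=3  'aaabbabbbaaaabaaa'
  #7 SA[7]=14  'aabaaa'
  #8 SA[8]=4  'aabbabbbaaaabaaa'
  #9 SA[9]=15  'abaaa'
  #10 SA[10]=0  'abaaaabbabbbaaaabaaa'
  #11 SA[11]=5  'abbabbbaaaabaaa'
  #12 SA[12]=8  'abbbaaaabaaa'
  #13 SA[13]=16  'baaa'
  #14 SA[14]=11  'baaaabaaa'
  #15 SA[15]=1  'baaaabbabbbaaaabaaa'
  #16 SA[16]=7  'babbbaaaabaaa'
  #17 SA[17]=10  'bbaaaabaaa'
  #18 SA[18]=6  'bbabbbaaaabaaa'
  #19 SA[19]=9  'bbbaaaabaaa'

SA = [19, 18, 17, 12, 2, 13, 3, 14, 4, 15, 0, 5, 8, 16, 11, 1, 7, 10, 6, 9]
rank  pair      lcp
   1  s[19:],s[18:]  1  'a'
   2  s[18:],s[17:]  2  'aa'
   3  s[17:],s[12:]  3  'aaa'
   4  s[12:],s[2:]  5  'aaaab'
   5  s[2:],s[13:]  3  'aaa'
   6  s[13:],s[3:]  4  'aaab'
   7  s[3:],s[14:]  2  'aa'
   8  s[14:],s[4:]  3  'aab'
   9  s[4:],s[15:]  1  'a'
  10  s[15:],s[0:]  5  'abaaa'
  11  s[0:],s[5:]  2  'ab'
  12  s[5:],s[8:]  3  'abb'
  13  s[8:],s[16:]  0  ''
  14  s[16:],s[11:]  4  'baaa'
  15  s[11:],s[1:]  6  'baaaab'
  16  s[1:],s[7:]  2  'ba'
  17  s[7:],s[10:]  1  'b'
  18  s[10:],s[6:]  3  'bba'
  19  s[6:],s[9:]  2  'bb'

n(n+1)/2 = 20·21/2 = 210
Σ LCP = 0 + 1 + 2 + 3 + 5 + 3 + 4 + 2 + 3 + 1 + 5 + 2 + 3 + 0 + 4 + 6 + 2 + 1 + 3 + 2 = 52
distinct = 210 − 52 = 158

158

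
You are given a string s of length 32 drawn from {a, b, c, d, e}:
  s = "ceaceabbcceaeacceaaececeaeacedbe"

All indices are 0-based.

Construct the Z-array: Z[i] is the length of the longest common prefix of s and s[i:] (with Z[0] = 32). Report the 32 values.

Z[0]=32
i=1: outside box; Z[1]=0
i=2: outside box; Z[2]=0
i=3: outside box; Z[3]=3 grow→box=[3,6)
i=4: min(r-i=2, Z[1]=0)=0; Z[4]=0
i=5: min(r-i=1, Z[2]=0)=0; Z[5]=0
i=6: outside box; Z[6]=0
i=7: outside box; Z[7]=0
i=8: outside box; Z[8]=1 grow→box=[8,9)
i=9: outside box; Z[9]=3 grow→box=[9,12)
i=10: min(r-i=2, Z[1]=0)=0; Z[10]=0
i=11: min(r-i=1, Z[2]=0)=0; Z[11]=0
i=12: outside box; Z[12]=0
i=13: outside box; Z[13]=0
i=14: outside box; Z[14]=1 grow→box=[14,15)
i=15: outside box; Z[15]=3 grow→box=[15,18)
i=16: min(r-i=2, Z[1]=0)=0; Z[16]=0
i=17: min(r-i=1, Z[2]=0)=0; Z[17]=0
i=18: outside box; Z[18]=0
i=19: outside box; Z[19]=0
i=20: outside box; Z[20]=2 grow→box=[20,22)
i=21: min(r-i=1, Z[1]=0)=0; Z[21]=0
i=22: outside box; Z[22]=3 grow→box=[22,25)
i=23: min(r-i=2, Z[1]=0)=0; Z[23]=0
i=24: min(r-i=1, Z[2]=0)=0; Z[24]=0
i=25: outside box; Z[25]=0
i=26: outside box; Z[26]=0
i=27: outside box; Z[27]=2 grow→box=[27,29)
i=28: min(r-i=1, Z[1]=0)=0; Z[28]=0
i=29: outside box; Z[29]=0
i=30: outside box; Z[30]=0
i=31: outside box; Z[31]=0

[32, 0, 0, 3, 0, 0, 0, 0, 1, 3, 0, 0, 0, 0, 1, 3, 0, 0, 0, 0, 2, 0, 3, 0, 0, 0, 0, 2, 0, 0, 0, 0]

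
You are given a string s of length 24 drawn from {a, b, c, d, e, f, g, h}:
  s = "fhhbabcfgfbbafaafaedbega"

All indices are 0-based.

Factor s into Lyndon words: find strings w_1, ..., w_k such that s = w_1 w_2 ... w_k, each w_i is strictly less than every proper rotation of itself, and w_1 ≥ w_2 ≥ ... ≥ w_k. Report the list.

emit factor 1: 'fhh' (i=0, period=3)
emit factor 2: 'b' (i=3, period=1)
emit factor 3: 'abcfgfbbaf' (i=4, period=10)
emit factor 4: 'aafaedbeg' (i=14, period=9)
emit factor 5: 'a' (i=23, period=1)

["fhh", "b", "abcfgfbbaf", "aafaedbeg", "a"]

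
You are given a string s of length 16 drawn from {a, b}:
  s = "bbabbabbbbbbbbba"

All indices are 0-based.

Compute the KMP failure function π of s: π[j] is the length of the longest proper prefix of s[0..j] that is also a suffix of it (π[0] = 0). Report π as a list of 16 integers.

[0, 1, 0, 1, 2, 3, 4, 5, 2, 2, 2, 2, 2, 2, 2, 3]

π[0] = 0
j=1 s[j]='b': π[1]=1 (border 'b')
j=2 s[j]='a': k: 1→0; π[2]=0 (border '')
j=3 s[j]='b': π[3]=1 (border 'b')
j=4 s[j]='b': π[4]=2 (border 'bb')
j=5 s[j]='a': π[5]=3 (border 'bba')
j=6 s[j]='b': π[6]=4 (border 'bbab')
j=7 s[j]='b': π[7]=5 (border 'bbabb')
j=8 s[j]='b': k: 5→2→1; π[8]=2 (border 'bb')
j=9 s[j]='b': k: 2→1; π[9]=2 (border 'bb')
j=10 s[j]='b': k: 2→1; π[10]=2 (border 'bb')
j=11 s[j]='b': k: 2→1; π[11]=2 (border 'bb')
j=12 s[j]='b': k: 2→1; π[12]=2 (border 'bb')
j=13 s[j]='b': k: 2→1; π[13]=2 (border 'bb')
j=14 s[j]='b': k: 2→1; π[14]=2 (border 'bb')
j=15 s[j]='a': π[15]=3 (border 'bba')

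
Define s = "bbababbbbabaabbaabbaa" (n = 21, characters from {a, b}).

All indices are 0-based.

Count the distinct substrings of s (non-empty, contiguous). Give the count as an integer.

171

rank | idx | suffix
   0 |  20 | a
   1 |  19 | aa
   2 |  15 | aabbaa
   3 |  11 | aabbaabbaa
   4 |   9 | abaabbaabbaa
   5 |   2 | ababbbbabaabbaabbaa
   6 |  16 | abbaa
   7 |  12 | abbaabbaa
   8 |   4 | abbbbabaabbaabbaa
   9 |  18 | baa
  10 |  14 | baabbaa
  11 |  10 | baabbaabbaa
  12 |   8 | babaabbaabbaa
  13 |   1 | bababbbbabaabbaabbaa
  14 |   3 | babbbbabaabbaabbaa
  15 |  17 | bbaa
  16 |  13 | bbaabbaa
  17 |   7 | bbabaabbaabbaa
  18 |   0 | bbababbbbabaabbaabbaa
  19 |   6 | bbbabaabbaabbaa
  20 |   5 | bbbbabaabbaabbaa

SA = [20, 19, 15, 11, 9, 2, 16, 12, 4, 18, 14, 10, 8, 1, 3, 17, 13, 7, 0, 6, 5]
rank  pair      lcp
   1  s[20:],s[19:]  1  'a'
   2  s[19:],s[15:]  2  'aa'
   3  s[15:],s[11:]  6  'aabbaa'
   4  s[11:],s[9:]  1  'a'
   5  s[9:],s[2:]  3  'aba'
   6  s[2:],s[16:]  2  'ab'
   7  s[16:],s[12:]  5  'abbaa'
   8  s[12:],s[4:]  3  'abb'
   9  s[4:],s[18:]  0  ''
  10  s[18:],s[14:]  3  'baa'
  11  s[14:],s[10:]  7  'baabbaa'
  12  s[10:],s[8:]  2  'ba'
  13  s[8:],s[1:]  4  'baba'
  14  s[1:],s[3:]  3  'bab'
  15  s[3:],s[17:]  1  'b'
  16  s[17:],s[13:]  4  'bbaa'
  17  s[13:],s[7:]  3  'bba'
  18  s[7:],s[0:]  5  'bbaba'
  19  s[0:],s[6:]  2  'bb'
  20  s[6:],s[5:]  3  'bbb'

n(n+1)/2 = 21·22/2 = 231
Σ LCP = 0 + 1 + 2 + 6 + 1 + 3 + 2 + 5 + 3 + 0 + 3 + 7 + 2 + 4 + 3 + 1 + 4 + 3 + 5 + 2 + 3 = 60
distinct = 231 − 60 = 171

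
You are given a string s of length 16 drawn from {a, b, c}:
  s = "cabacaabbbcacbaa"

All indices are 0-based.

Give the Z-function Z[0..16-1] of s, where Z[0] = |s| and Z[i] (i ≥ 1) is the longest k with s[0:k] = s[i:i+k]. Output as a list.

[16, 0, 0, 0, 2, 0, 0, 0, 0, 0, 2, 0, 1, 0, 0, 0]

Z[0]=16
i=1: i≥r, start 0; Z[1]=0
i=2: i≥r, start 0; Z[2]=0
i=3: i≥r, start 0; Z[3]=0
i=4: i≥r, start 0; Z[4]=2 grow→box=[4,6)
i=5: min(r-i=1, Z[1]=0)=0; Z[5]=0
i=6: i≥r, start 0; Z[6]=0
i=7: i≥r, start 0; Z[7]=0
i=8: i≥r, start 0; Z[8]=0
i=9: i≥r, start 0; Z[9]=0
i=10: i≥r, start 0; Z[10]=2 grow→box=[10,12)
i=11: min(r-i=1, Z[1]=0)=0; Z[11]=0
i=12: i≥r, start 0; Z[12]=1 grow→box=[12,13)
i=13: i≥r, start 0; Z[13]=0
i=14: i≥r, start 0; Z[14]=0
i=15: i≥r, start 0; Z[15]=0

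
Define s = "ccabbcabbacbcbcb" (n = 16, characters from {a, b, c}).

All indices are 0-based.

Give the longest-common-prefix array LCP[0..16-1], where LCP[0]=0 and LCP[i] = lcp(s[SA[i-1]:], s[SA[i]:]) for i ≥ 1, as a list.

sorted suffixes:
  #0 SA[0]=6  'abbacbcbcb'
  #1 SA[1]=2  'abbcabbacbcbcb'
  #2 SA[2]=9  'acbcbcb'
  #3 SA[3]=15  'b'
  #4 SA[4]=8  'bacbcbcb'
  #5 SA[5]=7  'bbacbcbcb'
  #6 SA[6]=3  'bbcabbacbcbcb'
  #7 SA[7]=4  'bcabbacbcbcb'
  #8 SA[8]=13  'bcb'
  #9 SA[9]=11  'bcbcb'
  #10 SA[10]=5  'cabbacbcbcb'
  #11 SA[11]=1  'cabbcabbacbcbcb'
  #12 SA[12]=14  'cb'
  #13 SA[13]=12  'cbcb'
  #14 SA[14]=10  'cbcbcb'
  #15 SA[15]=0  'ccabbcabbacbcbcb'

SA = [6, 2, 9, 15, 8, 7, 3, 4, 13, 11, 5, 1, 14, 12, 10, 0]
[i] adj suffixes → lcp
  [1] 6/2 → 3 ('abb')
  [2] 2/9 → 1 ('a')
  [3] 9/15 → 0 ('')
  [4] 15/8 → 1 ('b')
  [5] 8/7 → 1 ('b')
  [6] 7/3 → 2 ('bb')
  [7] 3/4 → 1 ('b')
  [8] 4/13 → 2 ('bc')
  [9] 13/11 → 3 ('bcb')
  [10] 11/5 → 0 ('')
  [11] 5/1 → 4 ('cabb')
  [12] 1/14 → 1 ('c')
  [13] 14/12 → 2 ('cb')
  [14] 12/10 → 4 ('cbcb')
  [15] 10/0 → 1 ('c')

[0, 3, 1, 0, 1, 1, 2, 1, 2, 3, 0, 4, 1, 2, 4, 1]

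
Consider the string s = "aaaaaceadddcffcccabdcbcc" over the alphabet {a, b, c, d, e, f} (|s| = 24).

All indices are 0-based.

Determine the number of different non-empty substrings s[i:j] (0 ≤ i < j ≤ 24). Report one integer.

272

sorted suffixes:
  #0 SA[0]=0  'aaaaaceadddcffcccabdcbcc'
  #1 SA[1]=1  'aaaaceadddcffcccabdcbcc'
  #2 SA[2]=2  'aaaceadddcffcccabdcbcc'
  #3 SA[3]=3  'aaceadddcffcccabdcbcc'
  #4 SA[4]=17  'abdcbcc'
  #5 SA[5]=4  'aceadddcffcccabdcbcc'
  #6 SA[6]=7  'adddcffcccabdcbcc'
  #7 SA[7]=21  'bcc'
  #8 SA[8]=18  'bdcbcc'
  #9 SA[9]=23  'c'
  #10 SA[10]=16  'cabdcbcc'
  #11 SA[11]=20  'cbcc'
  #12 SA[12]=22  'cc'
  #13 SA[13]=15  'ccabdcbcc'
  #14 SA[14]=14  'cccabdcbcc'
  #15 SA[15]=5  'ceadddcffcccabdcbcc'
  #16 SA[16]=11  'cffcccabdcbcc'
  #17 SA[17]=19  'dcbcc'
  #18 SA[18]=10  'dcffcccabdcbcc'
  #19 SA[19]=9  'ddcffcccabdcbcc'
  #20 SA[20]=8  'dddcffcccabdcbcc'
  #21 SA[21]=6  'eadddcffcccabdcbcc'
  #22 SA[22]=13  'fcccabdcbcc'
  #23 SA[23]=12  'ffcccabdcbcc'

SA = [0, 1, 2, 3, 17, 4, 7, 21, 18, 23, 16, 20, 22, 15, 14, 5, 11, 19, 10, 9, 8, 6, 13, 12]
i: (SA[i-1],SA[i]) lcp shared
  1: (0,1) 4 'aaaa'
  2: (1,2) 3 'aaa'
  3: (2,3) 2 'aa'
  4: (3,17) 1 'a'
  5: (17,4) 1 'a'
  6: (4,7) 1 'a'
  7: (7,21) 0 ''
  8: (21,18) 1 'b'
  9: (18,23) 0 ''
  10: (23,16) 1 'c'
  11: (16,20) 1 'c'
  12: (20,22) 1 'c'
  13: (22,15) 2 'cc'
  14: (15,14) 2 'cc'
  15: (14,5) 1 'c'
  16: (5,11) 1 'c'
  17: (11,19) 0 ''
  18: (19,10) 2 'dc'
  19: (10,9) 1 'd'
  20: (9,8) 2 'dd'
  21: (8,6) 0 ''
  22: (6,13) 0 ''
  23: (13,12) 1 'f'

n(n+1)/2 = 24·25/2 = 300
Σ LCP = 0 + 4 + 3 + 2 + 1 + 1 + 1 + 0 + 1 + 0 + 1 + 1 + 1 + 2 + 2 + 1 + 1 + 0 + 2 + 1 + 2 + 0 + 0 + 1 = 28
distinct = 300 − 28 = 272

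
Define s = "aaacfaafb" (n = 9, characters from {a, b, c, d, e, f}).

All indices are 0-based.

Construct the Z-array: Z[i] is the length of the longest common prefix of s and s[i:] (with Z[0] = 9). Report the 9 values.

Z[0]=9
i=1: i≥r, start 0; Z[1]=2 extend→box=[1,3)
i=2: min(r-i=1, Z[1]=2)=1; Z[2]=1
i=3: i≥r, start 0; Z[3]=0
i=4: i≥r, start 0; Z[4]=0
i=5: i≥r, start 0; Z[5]=2 extend→box=[5,7)
i=6: min(r-i=1, Z[1]=2)=1; Z[6]=1
i=7: i≥r, start 0; Z[7]=0
i=8: i≥r, start 0; Z[8]=0

[9, 2, 1, 0, 0, 2, 1, 0, 0]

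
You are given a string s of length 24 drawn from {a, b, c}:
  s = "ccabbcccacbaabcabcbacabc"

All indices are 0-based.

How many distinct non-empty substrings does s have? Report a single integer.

258

rank | idx | suffix
   0 |  11 | aabcabcbacabc
   1 |   2 | abbcccacbaabcabcbacabc
   2 |  21 | abc
   3 |  12 | abcabcbacabc
   4 |  15 | abcbacabc
   5 |  19 | acabc
   6 |   8 | acbaabcabcbacabc
   7 |  10 | baabcabcbacabc
   8 |  18 | bacabc
   9 |   3 | bbcccacbaabcabcbacabc
  10 |  22 | bc
  11 |  13 | bcabcbacabc
  12 |  16 | bcbacabc
  13 |   4 | bcccacbaabcabcbacabc
  14 |  23 | c
  15 |   1 | cabbcccacbaabcabcbacabc
  16 |  20 | cabc
  17 |  14 | cabcbacabc
  18 |   7 | cacbaabcabcbacabc
  19 |   9 | cbaabcabcbacabc
  20 |  17 | cbacabc
  21 |   0 | ccabbcccacbaabcabcbacabc
  22 |   6 | ccacbaabcabcbacabc
  23 |   5 | cccacbaabcabcbacabc

SA = [11, 2, 21, 12, 15, 19, 8, 10, 18, 3, 22, 13, 16, 4, 23, 1, 20, 14, 7, 9, 17, 0, 6, 5]
i: (SA[i-1],SA[i]) lcp shared
  1: (11,2) 1 'a'
  2: (2,21) 2 'ab'
  3: (21,12) 3 'abc'
  4: (12,15) 3 'abc'
  5: (15,19) 1 'a'
  6: (19,8) 2 'ac'
  7: (8,10) 0 ''
  8: (10,18) 2 'ba'
  9: (18,3) 1 'b'
  10: (3,22) 1 'b'
  11: (22,13) 2 'bc'
  12: (13,16) 2 'bc'
  13: (16,4) 2 'bc'
  14: (4,23) 0 ''
  15: (23,1) 1 'c'
  16: (1,20) 3 'cab'
  17: (20,14) 4 'cabc'
  18: (14,7) 2 'ca'
  19: (7,9) 1 'c'
  20: (9,17) 3 'cba'
  21: (17,0) 1 'c'
  22: (0,6) 3 'cca'
  23: (6,5) 2 'cc'

n(n+1)/2 = 24·25/2 = 300
Σ LCP = 0 + 1 + 2 + 3 + 3 + 1 + 2 + 0 + 2 + 1 + 1 + 2 + 2 + 2 + 0 + 1 + 3 + 4 + 2 + 1 + 3 + 1 + 3 + 2 = 42
distinct = 300 − 42 = 258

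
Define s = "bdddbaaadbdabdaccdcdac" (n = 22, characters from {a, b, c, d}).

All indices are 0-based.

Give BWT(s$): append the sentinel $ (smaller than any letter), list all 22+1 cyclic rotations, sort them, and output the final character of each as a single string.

cbadddadda$aadcbcbdacdb

rank  rotation                 last
    0  $bdddbaaadbdabdaccdcdac  c
    1  aaadbdabdaccdcdac$bdddb  b
    2  aadbdabdaccdcdac$bdddba  a
    3  abdaccdcdac$bdddbaaadbd  d
    4  ac$bdddbaaadbdabdaccdcd  d
    5  accdcdac$bdddbaaadbdabd  d
    6  adbdabdaccdcdac$bdddbaa  a
    7  baaadbdabdaccdcdac$bddd  d
    8  bdabdaccdcdac$bdddbaaad  d
    9  bdaccdcdac$bdddbaaadbda  a
   10  bdddbaaadbdabdaccdcdac$  $
   11  c$bdddbaaadbdabdaccdcda  a
   12  ccdcdac$bdddbaaadbdabda  a
   13  cdac$bdddbaaadbdabdaccd  d
   14  cdcdac$bdddbaaadbdabdac  c
   15  dabdaccdcdac$bdddbaaadb  b
   16  dac$bdddbaaadbdabdaccdc  c
   17  daccdcdac$bdddbaaadbdab  b
   18  dbaaadbdabdaccdcdac$bdd  d
   19  dbdabdaccdcdac$bdddbaaa  a
   20  dcdac$bdddbaaadbdabdacc  c
   21  ddbaaadbdabdaccdcdac$bd  d
   22  dddbaaadbdabdaccdcdac$b  b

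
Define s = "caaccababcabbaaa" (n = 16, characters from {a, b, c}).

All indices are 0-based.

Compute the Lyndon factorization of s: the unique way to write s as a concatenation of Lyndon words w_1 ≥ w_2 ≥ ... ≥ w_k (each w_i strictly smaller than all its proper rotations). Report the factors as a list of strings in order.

emit factor 1: 'c' (i=0, period=1)
emit factor 2: 'aaccababcabb' (i=1, period=12)
emit factor 3: 'a' (i=13, period=1)
emit factor 4: 'a' (i=14, period=1)
emit factor 5: 'a' (i=15, period=1)

["c", "aaccababcabb", "a", "a", "a"]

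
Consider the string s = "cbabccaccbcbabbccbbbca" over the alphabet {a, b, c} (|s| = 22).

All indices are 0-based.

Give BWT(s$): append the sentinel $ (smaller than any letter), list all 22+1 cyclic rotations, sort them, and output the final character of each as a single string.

acbbccccbabcabbcb$ccbba

rank  rotation                 last
    0  $cbabccaccbcbabbccbbbca  a
    1  a$cbabccaccbcbabbccbbbc  c
    2  abbccbbbca$cbabccaccbcb  b
    3  abccaccbcbabbccbbbca$cb  b
    4  accbcbabbccbbbca$cbabcc  c
    5  babbccbbbca$cbabccaccbc  c
    6  babccaccbcbabbccbbbca$c  c
    7  bbbca$cbabccaccbcbabbcc  c
    8  bbca$cbabccaccbcbabbccb  b
    9  bbccbbbca$cbabccaccbcba  a
   10  bca$cbabccaccbcbabbccbb  b
   11  bcbabbccbbbca$cbabccacc  c
   12  bccaccbcbabbccbbbca$cba  a
   13  bccbbbca$cbabccaccbcbab  b
   14  ca$cbabccaccbcbabbccbbb  b
   15  caccbcbabbccbbbca$cbabc  c
   16  cbabbccbbbca$cbabccaccb  b
   17  cbabccaccbcbabbccbbbca$  $
   18  cbbbca$cbabccaccbcbabbc  c
   19  cbcbabbccbbbca$cbabccac  c
   20  ccaccbcbabbccbbbca$cbab  b
   21  ccbbbca$cbabccaccbcbabb  b
   22  ccbcbabbccbbbca$cbabcca  a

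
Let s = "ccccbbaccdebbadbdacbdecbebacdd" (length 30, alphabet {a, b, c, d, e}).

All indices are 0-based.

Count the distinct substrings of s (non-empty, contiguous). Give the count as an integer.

423

rank | idx | suffix
   0 |  17 | acbdecbebacdd
   1 |   6 | accdebbadbdacbdecbebacdd
   2 |  26 | acdd
   3 |  13 | adbdacbdecbebacdd
   4 |   5 | baccdebbadbdacbdecbebacdd
   5 |  25 | bacdd
   6 |  12 | badbdacbdecbebacdd
   7 |   4 | bbaccdebbadbdacbdecbebacdd
   8 |  11 | bbadbdacbdecbebacdd
   9 |  15 | bdacbdecbebacdd
  10 |  19 | bdecbebacdd
  11 |  23 | bebacdd
  12 |   3 | cbbaccdebbadbdacbdecbebacdd
  13 |  18 | cbdecbebacdd
  14 |  22 | cbebacdd
  15 |   2 | ccbbaccdebbadbdacbdecbebacdd
  16 |   1 | cccbbaccdebbadbdacbdecbebacdd
  17 |   0 | ccccbbaccdebbadbdacbdecbebacdd
  18 |   7 | ccdebbadbdacbdecbebacdd
  19 |  27 | cdd
  20 |   8 | cdebbadbdacbdecbebacdd
  21 |  29 | d
  22 |  16 | dacbdecbebacdd
  23 |  14 | dbdacbdecbebacdd
  24 |  28 | dd
  25 |   9 | debbadbdacbdecbebacdd
  26 |  20 | decbebacdd
  27 |  24 | ebacdd
  28 |  10 | ebbadbdacbdecbebacdd
  29 |  21 | ecbebacdd

SA = [17, 6, 26, 13, 5, 25, 12, 4, 11, 15, 19, 23, 3, 18, 22, 2, 1, 0, 7, 27, 8, 29, 16, 14, 28, 9, 20, 24, 10, 21]
[i] adj suffixes → lcp
  [1] 17/6 → 2 ('ac')
  [2] 6/26 → 2 ('ac')
  [3] 26/13 → 1 ('a')
  [4] 13/5 → 0 ('')
  [5] 5/25 → 3 ('bac')
  [6] 25/12 → 2 ('ba')
  [7] 12/4 → 1 ('b')
  [8] 4/11 → 3 ('bba')
  [9] 11/15 → 1 ('b')
  [10] 15/19 → 2 ('bd')
  [11] 19/23 → 1 ('b')
  [12] 23/3 → 0 ('')
  [13] 3/18 → 2 ('cb')
  [14] 18/22 → 2 ('cb')
  [15] 22/2 → 1 ('c')
  [16] 2/1 → 2 ('cc')
  [17] 1/0 → 3 ('ccc')
  [18] 0/7 → 2 ('cc')
  [19] 7/27 → 1 ('c')
  [20] 27/8 → 2 ('cd')
  [21] 8/29 → 0 ('')
  [22] 29/16 → 1 ('d')
  [23] 16/14 → 1 ('d')
  [24] 14/28 → 1 ('d')
  [25] 28/9 → 1 ('d')
  [26] 9/20 → 2 ('de')
  [27] 20/24 → 0 ('')
  [28] 24/10 → 2 ('eb')
  [29] 10/21 → 1 ('e')

n(n+1)/2 = 30·31/2 = 465
Σ LCP = 0 + 2 + 2 + 1 + 0 + 3 + 2 + 1 + 3 + 1 + 2 + 1 + 0 + 2 + 2 + 1 + 2 + 3 + 2 + 1 + 2 + 0 + 1 + 1 + 1 + 1 + 2 + 0 + 2 + 1 = 42
distinct = 465 − 42 = 423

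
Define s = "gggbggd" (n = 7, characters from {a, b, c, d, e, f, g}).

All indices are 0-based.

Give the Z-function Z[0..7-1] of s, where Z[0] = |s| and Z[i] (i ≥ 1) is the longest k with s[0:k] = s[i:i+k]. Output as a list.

[7, 2, 1, 0, 2, 1, 0]

Z[0]=7
i=1: i≥r, start 0; Z[1]=2 extend→box=[1,3)
i=2: min(r-i=1, Z[1]=2)=1; Z[2]=1
i=3: i≥r, start 0; Z[3]=0
i=4: i≥r, start 0; Z[4]=2 extend→box=[4,6)
i=5: min(r-i=1, Z[1]=2)=1; Z[5]=1
i=6: i≥r, start 0; Z[6]=0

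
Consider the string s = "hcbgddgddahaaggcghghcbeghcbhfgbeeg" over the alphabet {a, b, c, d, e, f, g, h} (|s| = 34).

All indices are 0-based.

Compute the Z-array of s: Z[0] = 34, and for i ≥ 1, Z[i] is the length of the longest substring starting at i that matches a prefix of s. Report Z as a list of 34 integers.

Z[0]=34
i=1: i≥r, start 0; Z[1]=0
i=2: i≥r, start 0; Z[2]=0
i=3: i≥r, start 0; Z[3]=0
i=4: i≥r, start 0; Z[4]=0
i=5: i≥r, start 0; Z[5]=0
i=6: i≥r, start 0; Z[6]=0
i=7: i≥r, start 0; Z[7]=0
i=8: i≥r, start 0; Z[8]=0
i=9: i≥r, start 0; Z[9]=0
i=10: i≥r, start 0; Z[10]=1 extend→box=[10,11)
i=11: i≥r, start 0; Z[11]=0
i=12: i≥r, start 0; Z[12]=0
i=13: i≥r, start 0; Z[13]=0
i=14: i≥r, start 0; Z[14]=0
i=15: i≥r, start 0; Z[15]=0
i=16: i≥r, start 0; Z[16]=0
i=17: i≥r, start 0; Z[17]=1 extend→box=[17,18)
i=18: i≥r, start 0; Z[18]=0
i=19: i≥r, start 0; Z[19]=3 extend→box=[19,22)
i=20: min(r-i=2, Z[1]=0)=0; Z[20]=0
i=21: min(r-i=1, Z[2]=0)=0; Z[21]=0
i=22: i≥r, start 0; Z[22]=0
i=23: i≥r, start 0; Z[23]=0
i=24: i≥r, start 0; Z[24]=3 extend→box=[24,27)
i=25: min(r-i=2, Z[1]=0)=0; Z[25]=0
i=26: min(r-i=1, Z[2]=0)=0; Z[26]=0
i=27: i≥r, start 0; Z[27]=1 extend→box=[27,28)
i=28: i≥r, start 0; Z[28]=0
i=29: i≥r, start 0; Z[29]=0
i=30: i≥r, start 0; Z[30]=0
i=31: i≥r, start 0; Z[31]=0
i=32: i≥r, start 0; Z[32]=0
i=33: i≥r, start 0; Z[33]=0

[34, 0, 0, 0, 0, 0, 0, 0, 0, 0, 1, 0, 0, 0, 0, 0, 0, 1, 0, 3, 0, 0, 0, 0, 3, 0, 0, 1, 0, 0, 0, 0, 0, 0]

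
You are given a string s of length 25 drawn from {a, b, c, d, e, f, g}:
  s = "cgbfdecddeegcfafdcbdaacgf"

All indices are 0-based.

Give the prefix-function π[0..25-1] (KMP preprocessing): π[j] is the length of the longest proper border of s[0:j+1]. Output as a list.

π[0] = 0
j=1 s[j]='g': π[1]=0 (border '')
j=2 s[j]='b': π[2]=0 (border '')
j=3 s[j]='f': π[3]=0 (border '')
j=4 s[j]='d': π[4]=0 (border '')
j=5 s[j]='e': π[5]=0 (border '')
j=6 s[j]='c': π[6]=1 (border 'c')
j=7 s[j]='d': k: 1→0; π[7]=0 (border '')
j=8 s[j]='d': π[8]=0 (border '')
j=9 s[j]='e': π[9]=0 (border '')
j=10 s[j]='e': π[10]=0 (border '')
j=11 s[j]='g': π[11]=0 (border '')
j=12 s[j]='c': π[12]=1 (border 'c')
j=13 s[j]='f': k: 1→0; π[13]=0 (border '')
j=14 s[j]='a': π[14]=0 (border '')
j=15 s[j]='f': π[15]=0 (border '')
j=16 s[j]='d': π[16]=0 (border '')
j=17 s[j]='c': π[17]=1 (border 'c')
j=18 s[j]='b': k: 1→0; π[18]=0 (border '')
j=19 s[j]='d': π[19]=0 (border '')
j=20 s[j]='a': π[20]=0 (border '')
j=21 s[j]='a': π[21]=0 (border '')
j=22 s[j]='c': π[22]=1 (border 'c')
j=23 s[j]='g': π[23]=2 (border 'cg')
j=24 s[j]='f': k: 2→0; π[24]=0 (border '')

[0, 0, 0, 0, 0, 0, 1, 0, 0, 0, 0, 0, 1, 0, 0, 0, 0, 1, 0, 0, 0, 0, 1, 2, 0]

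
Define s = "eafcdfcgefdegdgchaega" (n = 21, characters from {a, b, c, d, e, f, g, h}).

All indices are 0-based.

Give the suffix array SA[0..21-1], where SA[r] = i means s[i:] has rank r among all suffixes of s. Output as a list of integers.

[20, 17, 1, 3, 6, 15, 10, 4, 13, 0, 8, 18, 11, 2, 5, 9, 19, 14, 12, 7, 16]

rank | idx | suffix
   0 |  20 | a
   1 |  17 | aega
   2 |   1 | afcdfcgefdegdgchaega
   3 |   3 | cdfcgefdegdgchaega
   4 |   6 | cgefdegdgchaega
   5 |  15 | chaega
   6 |  10 | degdgchaega
   7 |   4 | dfcgefdegdgchaega
   8 |  13 | dgchaega
   9 |   0 | eafcdfcgefdegdgchaega
  10 |   8 | efdegdgchaega
  11 |  18 | ega
  12 |  11 | egdgchaega
  13 |   2 | fcdfcgefdegdgchaega
  14 |   5 | fcgefdegdgchaega
  15 |   9 | fdegdgchaega
  16 |  19 | ga
  17 |  14 | gchaega
  18 |  12 | gdgchaega
  19 |   7 | gefdegdgchaega
  20 |  16 | haega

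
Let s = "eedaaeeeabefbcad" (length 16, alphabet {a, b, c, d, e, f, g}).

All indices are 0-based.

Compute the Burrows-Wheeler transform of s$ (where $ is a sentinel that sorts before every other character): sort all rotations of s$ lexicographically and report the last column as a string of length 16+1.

ddecafabaeeee$abe

rank  rotation           last
    0  $eedaaeeeabefbcad  d
    1  aaeeeabefbcad$eed  d
    2  abefbcad$eedaaeee  e
    3  ad$eedaaeeeabefbc  c
    4  aeeeabefbcad$eeda  a
    5  bcad$eedaaeeeabef  f
    6  befbcad$eedaaeeea  a
    7  cad$eedaaeeeabefb  b
    8  d$eedaaeeeabefbca  a
    9  daaeeeabefbcad$ee  e
   10  eabefbcad$eedaaee  e
   11  edaaeeeabefbcad$e  e
   12  eeabefbcad$eedaae  e
   13  eedaaeeeabefbcad$  $
   14  eeeabefbcad$eedaa  a
   15  efbcad$eedaaeeeab  b
   16  fbcad$eedaaeeeabe  e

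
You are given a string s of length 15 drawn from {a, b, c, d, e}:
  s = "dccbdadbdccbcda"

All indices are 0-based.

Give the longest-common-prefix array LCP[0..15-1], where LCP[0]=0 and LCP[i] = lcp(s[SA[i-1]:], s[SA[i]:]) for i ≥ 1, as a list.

[0, 1, 0, 1, 2, 0, 2, 1, 3, 1, 0, 2, 1, 1, 4]

rank→(start, suffix):
  0 → (14, 'a')
  1 → (5, 'adbdccbcda')
  2 → (11, 'bcda')
  3 → (3, 'bdadbdccbcda')
  4 → (7, 'bdccbcda')
  5 → (10, 'cbcda')
  6 → (2, 'cbdadbdccbcda')
  7 → (9, 'ccbcda')
  8 → (1, 'ccbdadbdccbcda')
  9 → (12, 'cda')
  10 → (13, 'da')
  11 → (4, 'dadbdccbcda')
  12 → (6, 'dbdccbcda')
  13 → (8, 'dccbcda')
  14 → (0, 'dccbdadbdccbcda')

SA = [14, 5, 11, 3, 7, 10, 2, 9, 1, 12, 13, 4, 6, 8, 0]
rank  pair      lcp
   1  s[14:],s[5:]  1  'a'
   2  s[5:],s[11:]  0  ''
   3  s[11:],s[3:]  1  'b'
   4  s[3:],s[7:]  2  'bd'
   5  s[7:],s[10:]  0  ''
   6  s[10:],s[2:]  2  'cb'
   7  s[2:],s[9:]  1  'c'
   8  s[9:],s[1:]  3  'ccb'
   9  s[1:],s[12:]  1  'c'
  10  s[12:],s[13:]  0  ''
  11  s[13:],s[4:]  2  'da'
  12  s[4:],s[6:]  1  'd'
  13  s[6:],s[8:]  1  'd'
  14  s[8:],s[0:]  4  'dccb'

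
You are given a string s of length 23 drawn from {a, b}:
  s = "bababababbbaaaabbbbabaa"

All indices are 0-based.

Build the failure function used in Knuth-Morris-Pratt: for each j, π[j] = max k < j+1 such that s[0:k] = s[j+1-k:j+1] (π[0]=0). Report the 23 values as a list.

π[0] = 0
j=1 s[j]='a': π[1]=0 (border '')
j=2 s[j]='b': π[2]=1 (border 'b')
j=3 s[j]='a': π[3]=2 (border 'ba')
j=4 s[j]='b': π[4]=3 (border 'bab')
j=5 s[j]='a': π[5]=4 (border 'baba')
j=6 s[j]='b': π[6]=5 (border 'babab')
j=7 s[j]='a': π[7]=6 (border 'bababa')
j=8 s[j]='b': π[8]=7 (border 'bababab')
j=9 s[j]='b': k: 7→5→3→1→0; π[9]=1 (border 'b')
j=10 s[j]='b': k: 1→0; π[10]=1 (border 'b')
j=11 s[j]='a': π[11]=2 (border 'ba')
j=12 s[j]='a': k: 2→0; π[12]=0 (border '')
j=13 s[j]='a': π[13]=0 (border '')
j=14 s[j]='a': π[14]=0 (border '')
j=15 s[j]='b': π[15]=1 (border 'b')
j=16 s[j]='b': k: 1→0; π[16]=1 (border 'b')
j=17 s[j]='b': k: 1→0; π[17]=1 (border 'b')
j=18 s[j]='b': k: 1→0; π[18]=1 (border 'b')
j=19 s[j]='a': π[19]=2 (border 'ba')
j=20 s[j]='b': π[20]=3 (border 'bab')
j=21 s[j]='a': π[21]=4 (border 'baba')
j=22 s[j]='a': k: 4→2→0; π[22]=0 (border '')

[0, 0, 1, 2, 3, 4, 5, 6, 7, 1, 1, 2, 0, 0, 0, 1, 1, 1, 1, 2, 3, 4, 0]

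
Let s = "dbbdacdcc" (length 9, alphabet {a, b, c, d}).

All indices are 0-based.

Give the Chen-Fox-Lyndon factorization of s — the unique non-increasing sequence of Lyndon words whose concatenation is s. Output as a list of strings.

emit factor 1: 'd' (i=0, period=1)
emit factor 2: 'bbd' (i=1, period=3)
emit factor 3: 'acdcc' (i=4, period=5)

["d", "bbd", "acdcc"]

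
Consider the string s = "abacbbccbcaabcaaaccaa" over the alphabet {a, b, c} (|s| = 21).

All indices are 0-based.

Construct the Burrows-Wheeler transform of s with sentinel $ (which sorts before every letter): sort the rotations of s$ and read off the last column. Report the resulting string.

aaccca$abaacacbcbbacab

rank  rotation                last
    0  $abacbbccbcaabcaaaccaa  a
    1  a$abacbbccbcaabcaaacca  a
    2  aa$abacbbccbcaabcaaacc  c
    3  aaaccaa$abacbbccbcaabc  c
    4  aabcaaaccaa$abacbbccbc  c
    5  aaccaa$abacbbccbcaabca  a
    6  abacbbccbcaabcaaaccaa$  $
    7  abcaaaccaa$abacbbccbca  a
    8  acbbccbcaabcaaaccaa$ab  b
    9  accaa$abacbbccbcaabcaa  a
   10  bacbbccbcaabcaaaccaa$a  a
   11  bbccbcaabcaaaccaa$abac  c
   12  bcaaaccaa$abacbbccbcaa  a
   13  bcaabcaaaccaa$abacbbcc  c
   14  bccbcaabcaaaccaa$abacb  b
   15  caa$abacbbccbcaabcaaac  c
   16  caaaccaa$abacbbccbcaab  b
   17  caabcaaaccaa$abacbbccb  b
   18  cbbccbcaabcaaaccaa$aba  a
   19  cbcaabcaaaccaa$abacbbc  c
   20  ccaa$abacbbccbcaabcaaa  a
   21  ccbcaabcaaaccaa$abacbb  b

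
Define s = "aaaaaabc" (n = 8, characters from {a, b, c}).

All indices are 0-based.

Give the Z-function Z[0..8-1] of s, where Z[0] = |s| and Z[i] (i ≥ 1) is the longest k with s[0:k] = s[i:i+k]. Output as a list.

Z[0]=8
i=1: i≥r, start 0; Z[1]=5 extend→box=[1,6)
i=2: min(r-i=4, Z[1]=5)=4; Z[2]=4
i=3: min(r-i=3, Z[2]=4)=3; Z[3]=3
i=4: min(r-i=2, Z[3]=3)=2; Z[4]=2
i=5: min(r-i=1, Z[4]=2)=1; Z[5]=1
i=6: i≥r, start 0; Z[6]=0
i=7: i≥r, start 0; Z[7]=0

[8, 5, 4, 3, 2, 1, 0, 0]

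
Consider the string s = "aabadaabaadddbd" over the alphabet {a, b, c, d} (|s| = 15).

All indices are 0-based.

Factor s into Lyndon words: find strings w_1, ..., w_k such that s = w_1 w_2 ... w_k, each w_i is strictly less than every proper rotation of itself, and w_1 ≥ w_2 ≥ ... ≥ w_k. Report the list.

["aabad", "aabaadddbd"]

emit factor 1: 'aabad' (i=0, period=5)
emit factor 2: 'aabaadddbd' (i=5, period=10)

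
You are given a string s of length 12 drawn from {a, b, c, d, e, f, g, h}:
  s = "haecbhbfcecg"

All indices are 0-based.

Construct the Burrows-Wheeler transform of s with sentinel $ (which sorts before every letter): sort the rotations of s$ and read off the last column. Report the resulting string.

rank  rotation       last
    0  $haecbhbfcecg  g
    1  aecbhbfcecg$h  h
    2  bfcecg$haecbh  h
    3  bhbfcecg$haec  c
    4  cbhbfcecg$hae  e
    5  cecg$haecbhbf  f
    6  cg$haecbhbfce  e
    7  ecbhbfcecg$ha  a
    8  ecg$haecbhbfc  c
    9  fcecg$haecbhb  b
   10  g$haecbhbfcec  c
   11  haecbhbfcecg$  $
   12  hbfcecg$haecb  b

ghhcefeacbc$b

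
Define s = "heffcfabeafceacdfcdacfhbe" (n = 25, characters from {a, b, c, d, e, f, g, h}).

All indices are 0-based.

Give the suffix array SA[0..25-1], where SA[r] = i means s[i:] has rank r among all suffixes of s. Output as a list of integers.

[6, 13, 19, 9, 23, 7, 17, 14, 11, 4, 20, 18, 15, 24, 12, 8, 1, 5, 16, 10, 3, 2, 21, 22, 0]

rank | idx | suffix
   0 |   6 | abeafceacdfcdacfhbe
   1 |  13 | acdfcdacfhbe
   2 |  19 | acfhbe
   3 |   9 | afceacdfcdacfhbe
   4 |  23 | be
   5 |   7 | beafceacdfcdacfhbe
   6 |  17 | cdacfhbe
   7 |  14 | cdfcdacfhbe
   8 |  11 | ceacdfcdacfhbe
   9 |   4 | cfabeafceacdfcdacfhbe
  10 |  20 | cfhbe
  11 |  18 | dacfhbe
  12 |  15 | dfcdacfhbe
  13 |  24 | e
  14 |  12 | eacdfcdacfhbe
  15 |   8 | eafceacdfcdacfhbe
  16 |   1 | effcfabeafceacdfcdacfhbe
  17 |   5 | fabeafceacdfcdacfhbe
  18 |  16 | fcdacfhbe
  19 |  10 | fceacdfcdacfhbe
  20 |   3 | fcfabeafceacdfcdacfhbe
  21 |   2 | ffcfabeafceacdfcdacfhbe
  22 |  21 | fhbe
  23 |  22 | hbe
  24 |   0 | heffcfabeafceacdfcdacfhbe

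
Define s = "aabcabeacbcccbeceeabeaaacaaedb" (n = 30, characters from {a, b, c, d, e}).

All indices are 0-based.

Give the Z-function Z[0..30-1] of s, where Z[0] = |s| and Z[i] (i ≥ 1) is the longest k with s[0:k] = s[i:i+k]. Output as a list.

Z[0]=30
i=1: i≥r, start 0; Z[1]=1 extend→box=[1,2)
i=2: i≥r, start 0; Z[2]=0
i=3: i≥r, start 0; Z[3]=0
i=4: i≥r, start 0; Z[4]=1 extend→box=[4,5)
i=5: i≥r, start 0; Z[5]=0
i=6: i≥r, start 0; Z[6]=0
i=7: i≥r, start 0; Z[7]=1 extend→box=[7,8)
i=8: i≥r, start 0; Z[8]=0
i=9: i≥r, start 0; Z[9]=0
i=10: i≥r, start 0; Z[10]=0
i=11: i≥r, start 0; Z[11]=0
i=12: i≥r, start 0; Z[12]=0
i=13: i≥r, start 0; Z[13]=0
i=14: i≥r, start 0; Z[14]=0
i=15: i≥r, start 0; Z[15]=0
i=16: i≥r, start 0; Z[16]=0
i=17: i≥r, start 0; Z[17]=0
i=18: i≥r, start 0; Z[18]=1 extend→box=[18,19)
i=19: i≥r, start 0; Z[19]=0
i=20: i≥r, start 0; Z[20]=0
i=21: i≥r, start 0; Z[21]=2 extend→box=[21,23)
i=22: min(r-i=1, Z[1]=1)=1; Z[22]=2 extend→box=[22,24)
i=23: min(r-i=1, Z[1]=1)=1; Z[23]=1
i=24: i≥r, start 0; Z[24]=0
i=25: i≥r, start 0; Z[25]=2 extend→box=[25,27)
i=26: min(r-i=1, Z[1]=1)=1; Z[26]=1
i=27: i≥r, start 0; Z[27]=0
i=28: i≥r, start 0; Z[28]=0
i=29: i≥r, start 0; Z[29]=0

[30, 1, 0, 0, 1, 0, 0, 1, 0, 0, 0, 0, 0, 0, 0, 0, 0, 0, 1, 0, 0, 2, 2, 1, 0, 2, 1, 0, 0, 0]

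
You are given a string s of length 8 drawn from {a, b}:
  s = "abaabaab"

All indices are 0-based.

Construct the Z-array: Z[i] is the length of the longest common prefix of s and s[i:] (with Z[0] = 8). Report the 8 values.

[8, 0, 1, 5, 0, 1, 2, 0]

Z[0]=8
i=1: i≥r, start 0; Z[1]=0
i=2: i≥r, start 0; Z[2]=1 grow→box=[2,3)
i=3: i≥r, start 0; Z[3]=5 grow→box=[3,8)
i=4: min(r-i=4, Z[1]=0)=0; Z[4]=0
i=5: min(r-i=3, Z[2]=1)=1; Z[5]=1
i=6: min(r-i=2, Z[3]=5)=2; Z[6]=2
i=7: min(r-i=1, Z[4]=0)=0; Z[7]=0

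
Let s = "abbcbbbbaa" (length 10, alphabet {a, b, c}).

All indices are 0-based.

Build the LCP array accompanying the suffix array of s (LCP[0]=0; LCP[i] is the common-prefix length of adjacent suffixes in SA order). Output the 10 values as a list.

[0, 1, 1, 0, 1, 2, 3, 2, 1, 0]

sorted suffixes:
  #0 SA[0]=9  'a'
  #1 SA[1]=8  'aa'
  #2 SA[2]=0  'abbcbbbbaa'
  #3 SA[3]=7  'baa'
  #4 SA[4]=6  'bbaa'
  #5 SA[5]=5  'bbbaa'
  #6 SA[6]=4  'bbbbaa'
  #7 SA[7]=1  'bbcbbbbaa'
  #8 SA[8]=2  'bcbbbbaa'
  #9 SA[9]=3  'cbbbbaa'

SA = [9, 8, 0, 7, 6, 5, 4, 1, 2, 3]
i: (SA[i-1],SA[i]) lcp shared
  1: (9,8) 1 'a'
  2: (8,0) 1 'a'
  3: (0,7) 0 ''
  4: (7,6) 1 'b'
  5: (6,5) 2 'bb'
  6: (5,4) 3 'bbb'
  7: (4,1) 2 'bb'
  8: (1,2) 1 'b'
  9: (2,3) 0 ''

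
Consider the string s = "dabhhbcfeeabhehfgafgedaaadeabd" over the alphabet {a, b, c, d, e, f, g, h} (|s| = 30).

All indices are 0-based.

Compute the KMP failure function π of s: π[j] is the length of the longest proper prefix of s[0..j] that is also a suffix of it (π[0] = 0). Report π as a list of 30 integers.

π[0] = 0
j=1 s[j]='a': π[1]=0 (border '')
j=2 s[j]='b': π[2]=0 (border '')
j=3 s[j]='h': π[3]=0 (border '')
j=4 s[j]='h': π[4]=0 (border '')
j=5 s[j]='b': π[5]=0 (border '')
j=6 s[j]='c': π[6]=0 (border '')
j=7 s[j]='f': π[7]=0 (border '')
j=8 s[j]='e': π[8]=0 (border '')
j=9 s[j]='e': π[9]=0 (border '')
j=10 s[j]='a': π[10]=0 (border '')
j=11 s[j]='b': π[11]=0 (border '')
j=12 s[j]='h': π[12]=0 (border '')
j=13 s[j]='e': π[13]=0 (border '')
j=14 s[j]='h': π[14]=0 (border '')
j=15 s[j]='f': π[15]=0 (border '')
j=16 s[j]='g': π[16]=0 (border '')
j=17 s[j]='a': π[17]=0 (border '')
j=18 s[j]='f': π[18]=0 (border '')
j=19 s[j]='g': π[19]=0 (border '')
j=20 s[j]='e': π[20]=0 (border '')
j=21 s[j]='d': π[21]=1 (border 'd')
j=22 s[j]='a': π[22]=2 (border 'da')
j=23 s[j]='a': k: 2→0; π[23]=0 (border '')
j=24 s[j]='a': π[24]=0 (border '')
j=25 s[j]='d': π[25]=1 (border 'd')
j=26 s[j]='e': k: 1→0; π[26]=0 (border '')
j=27 s[j]='a': π[27]=0 (border '')
j=28 s[j]='b': π[28]=0 (border '')
j=29 s[j]='d': π[29]=1 (border 'd')

[0, 0, 0, 0, 0, 0, 0, 0, 0, 0, 0, 0, 0, 0, 0, 0, 0, 0, 0, 0, 0, 1, 2, 0, 0, 1, 0, 0, 0, 1]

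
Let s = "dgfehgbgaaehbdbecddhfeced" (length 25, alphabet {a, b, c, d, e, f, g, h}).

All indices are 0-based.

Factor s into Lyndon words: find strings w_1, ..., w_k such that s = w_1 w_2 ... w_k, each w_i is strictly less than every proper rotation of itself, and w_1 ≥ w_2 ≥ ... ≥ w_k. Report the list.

emit factor 1: 'dgfehg' (i=0, period=6)
emit factor 2: 'bg' (i=6, period=2)
emit factor 3: 'aaehbdbecddhfeced' (i=8, period=17)

["dgfehg", "bg", "aaehbdbecddhfeced"]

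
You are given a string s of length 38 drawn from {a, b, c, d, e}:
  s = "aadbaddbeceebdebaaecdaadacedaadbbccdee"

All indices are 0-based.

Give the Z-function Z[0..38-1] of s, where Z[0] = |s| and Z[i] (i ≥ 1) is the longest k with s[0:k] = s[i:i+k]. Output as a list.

Z[0]=38
i=1: fresh scan; Z[1]=1 scan→box=[1,2)
i=2: fresh scan; Z[2]=0
i=3: fresh scan; Z[3]=0
i=4: fresh scan; Z[4]=1 scan→box=[4,5)
i=5: fresh scan; Z[5]=0
i=6: fresh scan; Z[6]=0
i=7: fresh scan; Z[7]=0
i=8: fresh scan; Z[8]=0
i=9: fresh scan; Z[9]=0
i=10: fresh scan; Z[10]=0
i=11: fresh scan; Z[11]=0
i=12: fresh scan; Z[12]=0
i=13: fresh scan; Z[13]=0
i=14: fresh scan; Z[14]=0
i=15: fresh scan; Z[15]=0
i=16: fresh scan; Z[16]=2 scan→box=[16,18)
i=17: min(r-i=1, Z[1]=1)=1; Z[17]=1
i=18: fresh scan; Z[18]=0
i=19: fresh scan; Z[19]=0
i=20: fresh scan; Z[20]=0
i=21: fresh scan; Z[21]=3 scan→box=[21,24)
i=22: min(r-i=2, Z[1]=1)=1; Z[22]=1
i=23: min(r-i=1, Z[2]=0)=0; Z[23]=0
i=24: fresh scan; Z[24]=1 scan→box=[24,25)
i=25: fresh scan; Z[25]=0
i=26: fresh scan; Z[26]=0
i=27: fresh scan; Z[27]=0
i=28: fresh scan; Z[28]=4 scan→box=[28,32)
i=29: min(r-i=3, Z[1]=1)=1; Z[29]=1
i=30: min(r-i=2, Z[2]=0)=0; Z[30]=0
i=31: min(r-i=1, Z[3]=0)=0; Z[31]=0
i=32: fresh scan; Z[32]=0
i=33: fresh scan; Z[33]=0
i=34: fresh scan; Z[34]=0
i=35: fresh scan; Z[35]=0
i=36: fresh scan; Z[36]=0
i=37: fresh scan; Z[37]=0

[38, 1, 0, 0, 1, 0, 0, 0, 0, 0, 0, 0, 0, 0, 0, 0, 2, 1, 0, 0, 0, 3, 1, 0, 1, 0, 0, 0, 4, 1, 0, 0, 0, 0, 0, 0, 0, 0]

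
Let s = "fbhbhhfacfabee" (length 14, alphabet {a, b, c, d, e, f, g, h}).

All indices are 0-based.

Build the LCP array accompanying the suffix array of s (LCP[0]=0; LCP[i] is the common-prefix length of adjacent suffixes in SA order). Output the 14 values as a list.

rank | idx | suffix
   0 |  10 | abee
   1 |   7 | acfabee
   2 |  11 | bee
   3 |   1 | bhbhhfacfabee
   4 |   3 | bhhfacfabee
   5 |   8 | cfabee
   6 |  13 | e
   7 |  12 | ee
   8 |   9 | fabee
   9 |   6 | facfabee
  10 |   0 | fbhbhhfacfabee
  11 |   2 | hbhhfacfabee
  12 |   5 | hfacfabee
  13 |   4 | hhfacfabee

SA = [10, 7, 11, 1, 3, 8, 13, 12, 9, 6, 0, 2, 5, 4]
[i] adj suffixes → lcp
  [1] 10/7 → 1 ('a')
  [2] 7/11 → 0 ('')
  [3] 11/1 → 1 ('b')
  [4] 1/3 → 2 ('bh')
  [5] 3/8 → 0 ('')
  [6] 8/13 → 0 ('')
  [7] 13/12 → 1 ('e')
  [8] 12/9 → 0 ('')
  [9] 9/6 → 2 ('fa')
  [10] 6/0 → 1 ('f')
  [11] 0/2 → 0 ('')
  [12] 2/5 → 1 ('h')
  [13] 5/4 → 1 ('h')

[0, 1, 0, 1, 2, 0, 0, 1, 0, 2, 1, 0, 1, 1]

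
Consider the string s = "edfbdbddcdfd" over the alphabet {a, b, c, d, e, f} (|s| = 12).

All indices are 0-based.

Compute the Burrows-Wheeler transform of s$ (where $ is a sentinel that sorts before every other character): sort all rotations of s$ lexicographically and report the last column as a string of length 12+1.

dfddfbdbec$dd

rank  rotation       last
    0  $edfbdbddcdfd  d
    1  bdbddcdfd$edf  f
    2  bddcdfd$edfbd  d
    3  cdfd$edfbdbdd  d
    4  d$edfbdbddcdf  f
    5  dbddcdfd$edfb  b
    6  dcdfd$edfbdbd  d
    7  ddcdfd$edfbdb  b
    8  dfbdbddcdfd$e  e
    9  dfd$edfbdbddc  c
   10  edfbdbddcdfd$  $
   11  fbdbddcdfd$ed  d
   12  fd$edfbdbddcd  d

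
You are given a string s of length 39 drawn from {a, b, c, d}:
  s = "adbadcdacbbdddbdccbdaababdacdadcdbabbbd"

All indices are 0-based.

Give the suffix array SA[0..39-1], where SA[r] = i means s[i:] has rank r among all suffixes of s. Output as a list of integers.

rank→(start, suffix):
  0 → (20, 'aababdacdadcdbabbbd')
  1 → (21, 'ababdacdadcdbabbbd')
  2 → (34, 'abbbd')
  3 → (23, 'abdacdadcdbabbbd')
  4 → (7, 'acbbdddbdccbdaababdacdadcdbabbbd')
  5 → (26, 'acdadcdbabbbd')
  6 → (0, 'adbadcdacbbdddbdccbdaababdacdadcdbabbbd')
  7 → (3, 'adcdacbbdddbdccbdaababdacdadcdbabbbd')
  8 → (29, 'adcdbabbbd')
  9 → (33, 'babbbd')
  10 → (22, 'babdacdadcdbabbbd')
  11 → (2, 'badcdacbbdddbdccbdaababdacdadcdbabbbd')
  12 → (35, 'bbbd')
  13 → (36, 'bbd')
  14 → (9, 'bbdddbdccbdaababdacdadcdbabbbd')
  15 → (37, 'bd')
  16 → (18, 'bdaababdacdadcdbabbbd')
  17 → (24, 'bdacdadcdbabbbd')
  18 → (14, 'bdccbdaababdacdadcdbabbbd')
  19 → (10, 'bdddbdccbdaababdacdadcdbabbbd')
  20 → (8, 'cbbdddbdccbdaababdacdadcdbabbbd')
  21 → (17, 'cbdaababdacdadcdbabbbd')
  22 → (16, 'ccbdaababdacdadcdbabbbd')
  23 → (5, 'cdacbbdddbdccbdaababdacdadcdbabbbd')
  24 → (27, 'cdadcdbabbbd')
  25 → (31, 'cdbabbbd')
  26 → (38, 'd')
  27 → (19, 'daababdacdadcdbabbbd')
  28 → (6, 'dacbbdddbdccbdaababdacdadcdbabbbd')
  29 → (25, 'dacdadcdbabbbd')
  30 → (28, 'dadcdbabbbd')
  31 → (32, 'dbabbbd')
  32 → (1, 'dbadcdacbbdddbdccbdaababdacdadcdbabbbd')
  33 → (13, 'dbdccbdaababdacdadcdbabbbd')
  34 → (15, 'dccbdaababdacdadcdbabbbd')
  35 → (4, 'dcdacbbdddbdccbdaababdacdadcdbabbbd')
  36 → (30, 'dcdbabbbd')
  37 → (12, 'ddbdccbdaababdacdadcdbabbbd')
  38 → (11, 'dddbdccbdaababdacdadcdbabbbd')

[20, 21, 34, 23, 7, 26, 0, 3, 29, 33, 22, 2, 35, 36, 9, 37, 18, 24, 14, 10, 8, 17, 16, 5, 27, 31, 38, 19, 6, 25, 28, 32, 1, 13, 15, 4, 30, 12, 11]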